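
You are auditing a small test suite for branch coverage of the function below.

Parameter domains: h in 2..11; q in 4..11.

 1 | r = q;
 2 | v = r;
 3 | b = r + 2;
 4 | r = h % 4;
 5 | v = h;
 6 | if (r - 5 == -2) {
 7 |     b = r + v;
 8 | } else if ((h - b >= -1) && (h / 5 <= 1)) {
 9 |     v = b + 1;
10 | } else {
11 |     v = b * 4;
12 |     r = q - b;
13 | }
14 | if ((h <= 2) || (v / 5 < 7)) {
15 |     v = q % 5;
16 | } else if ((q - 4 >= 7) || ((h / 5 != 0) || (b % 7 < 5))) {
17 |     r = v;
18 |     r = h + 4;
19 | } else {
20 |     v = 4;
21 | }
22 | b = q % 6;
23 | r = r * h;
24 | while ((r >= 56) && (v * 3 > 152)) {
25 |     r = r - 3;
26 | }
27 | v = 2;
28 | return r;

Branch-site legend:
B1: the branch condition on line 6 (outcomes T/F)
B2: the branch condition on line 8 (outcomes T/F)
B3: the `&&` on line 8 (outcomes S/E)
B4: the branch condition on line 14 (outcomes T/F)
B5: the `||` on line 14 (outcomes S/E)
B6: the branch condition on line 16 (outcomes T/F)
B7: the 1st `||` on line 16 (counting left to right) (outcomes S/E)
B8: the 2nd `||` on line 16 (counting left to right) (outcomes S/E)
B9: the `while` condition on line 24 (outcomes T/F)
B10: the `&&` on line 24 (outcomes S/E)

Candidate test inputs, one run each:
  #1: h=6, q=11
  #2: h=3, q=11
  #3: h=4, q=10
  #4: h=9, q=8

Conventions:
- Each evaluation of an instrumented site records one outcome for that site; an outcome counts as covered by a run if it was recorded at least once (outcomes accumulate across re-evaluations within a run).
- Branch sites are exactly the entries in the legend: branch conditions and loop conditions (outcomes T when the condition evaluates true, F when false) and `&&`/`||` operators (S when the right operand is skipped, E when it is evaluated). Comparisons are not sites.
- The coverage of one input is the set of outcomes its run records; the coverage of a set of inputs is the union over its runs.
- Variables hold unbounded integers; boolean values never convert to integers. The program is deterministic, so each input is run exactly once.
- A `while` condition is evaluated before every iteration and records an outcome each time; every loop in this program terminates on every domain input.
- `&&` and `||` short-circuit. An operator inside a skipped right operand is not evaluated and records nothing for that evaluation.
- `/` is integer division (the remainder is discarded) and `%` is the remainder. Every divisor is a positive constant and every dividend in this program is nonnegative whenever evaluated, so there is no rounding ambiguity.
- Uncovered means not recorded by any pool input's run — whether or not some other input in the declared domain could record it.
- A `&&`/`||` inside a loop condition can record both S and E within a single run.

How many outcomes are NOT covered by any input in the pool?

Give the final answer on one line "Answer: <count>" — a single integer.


input #1, h=6, q=11: events B1->F, B3->S, B2->F, B5->E, B4->F, B7->S, B6->T, B10->E, B9->T, B10->E, B9->T, B10->S, B9->F; outcomes B1=F, B2=F, B3=S, B4=F, B5=E, B6=T, B7=S, B9=T, B9=F, B10=S, B10=E
input #2, h=3, q=11: events B1->T, B5->E, B4->T, B10->S, B9->F; outcomes B1=T, B4=T, B5=E, B9=F, B10=S
input #3, h=4, q=10: events B1->F, B3->S, B2->F, B5->E, B4->F, B7->E, B8->E, B6->F, B10->S, B9->F; outcomes B1=F, B2=F, B3=S, B4=F, B5=E, B6=F, B7=E, B8=E, B9=F, B10=S
input #4, h=9, q=8: events B1->F, B3->E, B2->T, B5->E, B4->T, B10->S, B9->F; outcomes B1=F, B2=T, B3=E, B4=T, B5=E, B9=F, B10=S
union over the pool: B1=T, B1=F, B2=T, B2=F, B3=S, B3=E, B4=T, B4=F, B5=E, B6=T, B6=F, B7=S, B7=E, B8=E, B9=T, B9=F, B10=S, B10=E
uncovered (2 of 20): B5=S, B8=S
Answer: 2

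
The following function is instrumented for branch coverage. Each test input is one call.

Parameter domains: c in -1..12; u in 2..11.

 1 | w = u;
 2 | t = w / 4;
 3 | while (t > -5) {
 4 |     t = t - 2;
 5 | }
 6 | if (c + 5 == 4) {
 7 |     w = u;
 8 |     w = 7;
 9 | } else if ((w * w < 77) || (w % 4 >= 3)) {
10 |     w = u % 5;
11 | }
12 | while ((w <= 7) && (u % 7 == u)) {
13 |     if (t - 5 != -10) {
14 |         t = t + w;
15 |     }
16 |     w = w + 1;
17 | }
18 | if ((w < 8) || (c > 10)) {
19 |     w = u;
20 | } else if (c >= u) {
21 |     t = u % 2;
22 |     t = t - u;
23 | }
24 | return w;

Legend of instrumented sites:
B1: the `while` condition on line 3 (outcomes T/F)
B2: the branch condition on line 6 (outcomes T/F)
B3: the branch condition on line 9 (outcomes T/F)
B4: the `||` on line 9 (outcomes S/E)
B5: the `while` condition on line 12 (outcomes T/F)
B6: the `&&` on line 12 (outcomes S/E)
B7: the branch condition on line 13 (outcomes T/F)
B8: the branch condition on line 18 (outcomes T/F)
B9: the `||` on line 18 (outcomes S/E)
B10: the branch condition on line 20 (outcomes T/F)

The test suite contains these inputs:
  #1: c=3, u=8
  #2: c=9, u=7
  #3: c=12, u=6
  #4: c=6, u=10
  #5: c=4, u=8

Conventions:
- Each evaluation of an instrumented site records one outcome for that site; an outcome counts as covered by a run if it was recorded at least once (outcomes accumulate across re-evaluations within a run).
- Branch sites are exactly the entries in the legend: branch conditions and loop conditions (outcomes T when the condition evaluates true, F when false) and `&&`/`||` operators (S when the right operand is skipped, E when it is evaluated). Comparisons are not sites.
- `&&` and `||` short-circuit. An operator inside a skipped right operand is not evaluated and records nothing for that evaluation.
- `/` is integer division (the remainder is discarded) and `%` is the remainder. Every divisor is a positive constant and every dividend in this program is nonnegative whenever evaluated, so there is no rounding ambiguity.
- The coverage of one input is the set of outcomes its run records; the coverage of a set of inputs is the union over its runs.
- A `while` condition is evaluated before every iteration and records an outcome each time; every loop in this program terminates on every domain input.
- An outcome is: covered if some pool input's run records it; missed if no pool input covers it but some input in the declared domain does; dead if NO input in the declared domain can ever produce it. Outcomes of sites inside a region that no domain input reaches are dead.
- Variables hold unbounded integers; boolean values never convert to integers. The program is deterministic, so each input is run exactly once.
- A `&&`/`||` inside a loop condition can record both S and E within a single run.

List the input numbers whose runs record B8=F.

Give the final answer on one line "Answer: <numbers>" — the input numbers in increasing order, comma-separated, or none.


input #1 (c=3, u=8): never hits B8=F
input #2 (c=9, u=7): never hits B8=F
input #3 (c=12, u=6): never hits B8=F
input #4 (c=6, u=10): hits B8=F
input #5 (c=4, u=8): never hits B8=F
Answer: 4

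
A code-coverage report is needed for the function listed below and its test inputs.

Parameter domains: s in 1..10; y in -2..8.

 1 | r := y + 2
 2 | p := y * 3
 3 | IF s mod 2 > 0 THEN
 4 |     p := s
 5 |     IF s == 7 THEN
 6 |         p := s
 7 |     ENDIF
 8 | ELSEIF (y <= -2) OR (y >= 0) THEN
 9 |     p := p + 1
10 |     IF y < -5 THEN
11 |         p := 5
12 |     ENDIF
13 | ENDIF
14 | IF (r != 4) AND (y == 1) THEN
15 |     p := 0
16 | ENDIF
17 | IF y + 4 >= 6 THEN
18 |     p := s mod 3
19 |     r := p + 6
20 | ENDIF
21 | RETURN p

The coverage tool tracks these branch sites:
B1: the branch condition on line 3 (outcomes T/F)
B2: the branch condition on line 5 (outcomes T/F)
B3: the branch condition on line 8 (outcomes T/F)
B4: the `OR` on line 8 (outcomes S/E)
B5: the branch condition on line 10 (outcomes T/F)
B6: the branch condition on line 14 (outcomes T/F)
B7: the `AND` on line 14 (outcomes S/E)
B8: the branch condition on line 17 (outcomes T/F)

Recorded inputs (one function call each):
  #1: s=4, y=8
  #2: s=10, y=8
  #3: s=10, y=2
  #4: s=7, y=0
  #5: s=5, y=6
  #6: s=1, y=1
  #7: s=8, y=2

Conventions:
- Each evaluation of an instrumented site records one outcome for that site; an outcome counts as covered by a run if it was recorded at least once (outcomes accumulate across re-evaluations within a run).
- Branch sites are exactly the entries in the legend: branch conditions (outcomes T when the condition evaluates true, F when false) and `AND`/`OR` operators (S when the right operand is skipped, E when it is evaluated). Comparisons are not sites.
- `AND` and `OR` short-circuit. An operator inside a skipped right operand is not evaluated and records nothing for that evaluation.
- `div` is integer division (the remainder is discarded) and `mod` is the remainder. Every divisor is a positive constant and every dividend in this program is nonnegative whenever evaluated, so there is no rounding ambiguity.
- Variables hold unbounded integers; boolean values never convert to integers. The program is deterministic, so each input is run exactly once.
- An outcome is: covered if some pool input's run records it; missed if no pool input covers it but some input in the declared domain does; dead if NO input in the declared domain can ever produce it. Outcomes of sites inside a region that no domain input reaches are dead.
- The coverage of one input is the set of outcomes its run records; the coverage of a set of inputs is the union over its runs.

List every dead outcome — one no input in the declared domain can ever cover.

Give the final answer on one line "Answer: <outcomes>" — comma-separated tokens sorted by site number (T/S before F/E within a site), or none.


exhaustive pass over the 110-input domain:
  B5=T: no domain input ever produces it -> dead
  reachable outcomes have witnesses, e.g. B1=T (e.g. s=1, y=-2), B1=F (e.g. s=2, y=-2), B2=T (e.g. s=7, y=-2), B2=F (e.g. s=1, y=-2)
Answer: B5=T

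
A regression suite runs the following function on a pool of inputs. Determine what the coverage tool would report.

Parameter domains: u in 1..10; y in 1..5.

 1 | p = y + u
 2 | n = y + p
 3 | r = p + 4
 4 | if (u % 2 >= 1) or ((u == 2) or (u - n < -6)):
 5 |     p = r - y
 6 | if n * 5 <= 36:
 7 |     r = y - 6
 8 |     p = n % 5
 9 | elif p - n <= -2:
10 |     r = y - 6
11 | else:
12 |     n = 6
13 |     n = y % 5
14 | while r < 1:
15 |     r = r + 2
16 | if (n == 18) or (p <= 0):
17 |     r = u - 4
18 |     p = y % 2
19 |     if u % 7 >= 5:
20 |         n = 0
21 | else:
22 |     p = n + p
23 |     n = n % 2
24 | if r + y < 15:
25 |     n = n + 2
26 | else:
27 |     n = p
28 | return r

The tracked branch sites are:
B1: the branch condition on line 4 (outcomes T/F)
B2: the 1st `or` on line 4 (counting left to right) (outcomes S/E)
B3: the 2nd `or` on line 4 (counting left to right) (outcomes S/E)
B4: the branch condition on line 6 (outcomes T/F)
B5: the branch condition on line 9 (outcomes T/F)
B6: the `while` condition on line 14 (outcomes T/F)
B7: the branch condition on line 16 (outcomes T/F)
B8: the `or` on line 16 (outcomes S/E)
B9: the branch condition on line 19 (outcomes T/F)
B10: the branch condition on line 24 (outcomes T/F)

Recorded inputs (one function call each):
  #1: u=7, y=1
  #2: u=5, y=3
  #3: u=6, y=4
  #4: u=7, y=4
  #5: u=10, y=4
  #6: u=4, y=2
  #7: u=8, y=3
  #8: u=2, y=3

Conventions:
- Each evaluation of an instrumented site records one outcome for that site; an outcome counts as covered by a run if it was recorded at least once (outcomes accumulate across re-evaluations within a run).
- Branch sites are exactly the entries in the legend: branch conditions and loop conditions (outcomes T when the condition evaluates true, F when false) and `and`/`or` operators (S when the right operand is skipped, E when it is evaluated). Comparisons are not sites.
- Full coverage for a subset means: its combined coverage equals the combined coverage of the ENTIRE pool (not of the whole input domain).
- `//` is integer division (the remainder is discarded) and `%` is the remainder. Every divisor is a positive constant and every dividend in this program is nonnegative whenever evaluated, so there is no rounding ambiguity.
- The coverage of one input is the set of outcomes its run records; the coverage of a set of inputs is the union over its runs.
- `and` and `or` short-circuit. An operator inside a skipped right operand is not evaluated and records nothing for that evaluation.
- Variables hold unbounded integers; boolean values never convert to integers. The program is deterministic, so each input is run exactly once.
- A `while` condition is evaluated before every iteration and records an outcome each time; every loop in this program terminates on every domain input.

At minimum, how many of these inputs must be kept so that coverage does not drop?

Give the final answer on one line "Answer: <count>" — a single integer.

run #1 (u=7, y=1) records B1=T, B2=S, B4=F, B5=F, B6=F, B7=F, B8=E, B10=T
run #2 (u=5, y=3) records B1=T, B2=S, B4=F, B5=T, B6=T, B6=F, B7=F, B8=E, B10=T
run #3 (u=6, y=4) records B1=T, B2=E, B3=E, B4=F, B5=T, B6=T, B6=F, B7=F, B8=E, B10=T
run #4 (u=7, y=4) records B1=T, B2=S, B4=F, B5=T, B6=T, B6=F, B7=F, B8=E, B10=T
run #5 (u=10, y=4) records B1=T, B2=E, B3=E, B4=F, B5=T, B6=T, B6=F, B7=T, B8=S, B9=F, B10=T
run #6 (u=4, y=2) records B1=F, B2=E, B3=E, B4=F, B5=T, B6=T, B6=F, B7=F, B8=E, B10=T
run #7 (u=8, y=3) records B1=F, B2=E, B3=E, B4=F, B5=T, B6=T, B6=F, B7=F, B8=E, B10=T
run #8 (u=2, y=3) records B1=T, B2=E, B3=S, B4=F, B5=T, B6=T, B6=F, B7=F, B8=E, B10=T
pool-wide coverage (17 outcomes): B1=T, B1=F, B2=S, B2=E, B3=S, B3=E, B4=F, B5=T, B5=F, B6=T, B6=F, B7=T, B7=F, B8=S, B8=E, B9=F, B10=T
no size-1 subset reaches all 17 outcomes (best union: 11/17)
no size-2 subset reaches all 17 outcomes (best union: 15/17)
no size-3 subset reaches all 17 outcomes (best union: 16/17)
inputs {1, 5, 6, 8} (size 4) cover everything; no size-4 subset with a lexicographically smaller index list covers all 17

Answer: 4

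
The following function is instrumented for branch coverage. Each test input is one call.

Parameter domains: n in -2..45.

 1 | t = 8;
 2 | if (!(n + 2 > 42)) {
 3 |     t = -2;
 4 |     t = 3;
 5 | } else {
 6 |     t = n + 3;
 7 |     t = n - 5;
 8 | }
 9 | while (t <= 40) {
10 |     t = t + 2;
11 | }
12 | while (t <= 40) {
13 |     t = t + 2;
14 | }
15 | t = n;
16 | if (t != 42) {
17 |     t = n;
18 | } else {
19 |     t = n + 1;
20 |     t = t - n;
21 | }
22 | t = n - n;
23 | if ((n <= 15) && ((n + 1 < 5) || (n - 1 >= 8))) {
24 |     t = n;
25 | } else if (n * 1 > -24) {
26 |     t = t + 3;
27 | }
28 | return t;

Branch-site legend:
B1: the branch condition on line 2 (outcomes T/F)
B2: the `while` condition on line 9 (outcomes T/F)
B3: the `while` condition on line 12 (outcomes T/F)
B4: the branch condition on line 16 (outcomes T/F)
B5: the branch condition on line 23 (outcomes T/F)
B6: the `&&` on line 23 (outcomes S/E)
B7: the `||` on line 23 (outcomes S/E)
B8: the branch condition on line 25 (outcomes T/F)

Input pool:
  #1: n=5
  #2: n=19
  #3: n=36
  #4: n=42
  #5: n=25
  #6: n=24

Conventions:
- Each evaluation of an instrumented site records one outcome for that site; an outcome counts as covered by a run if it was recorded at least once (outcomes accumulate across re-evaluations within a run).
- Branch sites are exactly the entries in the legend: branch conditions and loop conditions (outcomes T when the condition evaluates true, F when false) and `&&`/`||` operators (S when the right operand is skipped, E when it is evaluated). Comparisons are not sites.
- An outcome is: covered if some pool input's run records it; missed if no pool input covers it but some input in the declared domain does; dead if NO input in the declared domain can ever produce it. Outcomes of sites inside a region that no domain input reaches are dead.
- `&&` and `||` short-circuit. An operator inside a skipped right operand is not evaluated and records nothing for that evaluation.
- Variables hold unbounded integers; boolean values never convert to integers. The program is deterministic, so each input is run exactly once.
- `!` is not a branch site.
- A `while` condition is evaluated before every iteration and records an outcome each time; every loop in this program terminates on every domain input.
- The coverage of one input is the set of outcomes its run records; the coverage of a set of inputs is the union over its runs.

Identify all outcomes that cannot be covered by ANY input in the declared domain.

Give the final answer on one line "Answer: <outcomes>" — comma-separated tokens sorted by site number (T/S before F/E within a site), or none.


sweeping the full domain (48 inputs) for each outcome:
  B3=T: unreachable across the whole domain -> dead
  B8=F: unreachable across the whole domain -> dead
  reachable outcomes have witnesses, e.g. B1=T (e.g. n=-2), B1=F (e.g. n=41), B2=T (e.g. n=-2), B2=F (e.g. n=-2)
Answer: B3=T, B8=F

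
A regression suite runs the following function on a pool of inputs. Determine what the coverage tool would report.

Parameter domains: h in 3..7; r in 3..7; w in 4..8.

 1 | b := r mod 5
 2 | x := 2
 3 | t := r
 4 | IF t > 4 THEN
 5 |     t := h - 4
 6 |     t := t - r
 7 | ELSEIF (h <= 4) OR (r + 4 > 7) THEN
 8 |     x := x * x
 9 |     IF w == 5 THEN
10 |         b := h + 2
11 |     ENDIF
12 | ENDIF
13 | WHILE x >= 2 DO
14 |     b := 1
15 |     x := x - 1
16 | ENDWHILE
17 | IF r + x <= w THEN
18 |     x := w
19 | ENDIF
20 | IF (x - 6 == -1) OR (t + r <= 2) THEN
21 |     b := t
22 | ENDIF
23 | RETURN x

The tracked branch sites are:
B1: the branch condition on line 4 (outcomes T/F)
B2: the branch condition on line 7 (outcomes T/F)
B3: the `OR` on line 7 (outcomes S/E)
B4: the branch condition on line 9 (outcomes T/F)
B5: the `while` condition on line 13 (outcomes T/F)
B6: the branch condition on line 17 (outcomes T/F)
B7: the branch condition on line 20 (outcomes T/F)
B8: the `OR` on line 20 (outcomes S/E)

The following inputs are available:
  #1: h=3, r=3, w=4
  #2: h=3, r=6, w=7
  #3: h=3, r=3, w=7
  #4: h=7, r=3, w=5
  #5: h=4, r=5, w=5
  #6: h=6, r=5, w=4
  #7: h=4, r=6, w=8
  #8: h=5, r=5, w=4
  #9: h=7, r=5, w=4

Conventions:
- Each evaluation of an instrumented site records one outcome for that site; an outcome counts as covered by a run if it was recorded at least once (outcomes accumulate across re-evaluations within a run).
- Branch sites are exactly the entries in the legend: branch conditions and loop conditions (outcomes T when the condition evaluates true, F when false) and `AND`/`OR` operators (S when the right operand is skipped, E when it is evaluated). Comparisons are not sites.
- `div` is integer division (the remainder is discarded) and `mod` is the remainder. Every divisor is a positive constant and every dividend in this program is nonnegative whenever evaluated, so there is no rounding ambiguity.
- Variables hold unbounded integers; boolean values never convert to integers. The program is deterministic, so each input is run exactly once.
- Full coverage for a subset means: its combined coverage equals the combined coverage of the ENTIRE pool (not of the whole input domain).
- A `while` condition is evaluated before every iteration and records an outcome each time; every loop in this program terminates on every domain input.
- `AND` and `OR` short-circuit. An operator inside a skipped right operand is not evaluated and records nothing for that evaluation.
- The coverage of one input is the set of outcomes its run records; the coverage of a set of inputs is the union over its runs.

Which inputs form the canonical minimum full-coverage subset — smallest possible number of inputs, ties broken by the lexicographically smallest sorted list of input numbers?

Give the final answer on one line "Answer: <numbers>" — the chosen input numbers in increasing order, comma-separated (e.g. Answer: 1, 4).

input #1, h=3, r=3, w=4: events B1->F, B3->S, B2->T, B4->F, B5->T, B5->T, B5->T, B5->F, B6->T, B8->E, B7->F; outcomes B1=F, B2=T, B3=S, B4=F, B5=T, B5=F, B6=T, B7=F, B8=E
input #2, h=3, r=6, w=7: events B1->T, B5->T, B5->F, B6->T, B8->E, B7->T; outcomes B1=T, B5=T, B5=F, B6=T, B7=T, B8=E
input #3, h=3, r=3, w=7: events B1->F, B3->S, B2->T, B4->F, B5->T, B5->T, B5->T, B5->F, B6->T, B8->E, B7->F; outcomes B1=F, B2=T, B3=S, B4=F, B5=T, B5=F, B6=T, B7=F, B8=E
input #4, h=7, r=3, w=5: events B1->F, B3->E, B2->F, B5->T, B5->F, B6->T, B8->S, B7->T; outcomes B1=F, B2=F, B3=E, B5=T, B5=F, B6=T, B7=T, B8=S
input #5, h=4, r=5, w=5: events B1->T, B5->T, B5->F, B6->F, B8->E, B7->T; outcomes B1=T, B5=T, B5=F, B6=F, B7=T, B8=E
input #6, h=6, r=5, w=4: events B1->T, B5->T, B5->F, B6->F, B8->E, B7->T; outcomes B1=T, B5=T, B5=F, B6=F, B7=T, B8=E
input #7, h=4, r=6, w=8: events B1->T, B5->T, B5->F, B6->T, B8->E, B7->T; outcomes B1=T, B5=T, B5=F, B6=T, B7=T, B8=E
input #8, h=5, r=5, w=4: events B1->T, B5->T, B5->F, B6->F, B8->E, B7->T; outcomes B1=T, B5=T, B5=F, B6=F, B7=T, B8=E
input #9, h=7, r=5, w=4: events B1->T, B5->T, B5->F, B6->F, B8->E, B7->F; outcomes B1=T, B5=T, B5=F, B6=F, B7=F, B8=E
pool-wide coverage (15 outcomes): B1=T, B1=F, B2=T, B2=F, B3=S, B3=E, B4=F, B5=T, B5=F, B6=T, B6=F, B7=T, B7=F, B8=S, B8=E
checked all size-1 subsets: none covers 15 outcomes (max 9/15)
checked all size-2 subsets: none covers 15 outcomes (max 13/15)
at size 3, {1, 4, 5} reaches all 15 outcomes; every lexicographically earlier size-3 subset fails

Answer: 1, 4, 5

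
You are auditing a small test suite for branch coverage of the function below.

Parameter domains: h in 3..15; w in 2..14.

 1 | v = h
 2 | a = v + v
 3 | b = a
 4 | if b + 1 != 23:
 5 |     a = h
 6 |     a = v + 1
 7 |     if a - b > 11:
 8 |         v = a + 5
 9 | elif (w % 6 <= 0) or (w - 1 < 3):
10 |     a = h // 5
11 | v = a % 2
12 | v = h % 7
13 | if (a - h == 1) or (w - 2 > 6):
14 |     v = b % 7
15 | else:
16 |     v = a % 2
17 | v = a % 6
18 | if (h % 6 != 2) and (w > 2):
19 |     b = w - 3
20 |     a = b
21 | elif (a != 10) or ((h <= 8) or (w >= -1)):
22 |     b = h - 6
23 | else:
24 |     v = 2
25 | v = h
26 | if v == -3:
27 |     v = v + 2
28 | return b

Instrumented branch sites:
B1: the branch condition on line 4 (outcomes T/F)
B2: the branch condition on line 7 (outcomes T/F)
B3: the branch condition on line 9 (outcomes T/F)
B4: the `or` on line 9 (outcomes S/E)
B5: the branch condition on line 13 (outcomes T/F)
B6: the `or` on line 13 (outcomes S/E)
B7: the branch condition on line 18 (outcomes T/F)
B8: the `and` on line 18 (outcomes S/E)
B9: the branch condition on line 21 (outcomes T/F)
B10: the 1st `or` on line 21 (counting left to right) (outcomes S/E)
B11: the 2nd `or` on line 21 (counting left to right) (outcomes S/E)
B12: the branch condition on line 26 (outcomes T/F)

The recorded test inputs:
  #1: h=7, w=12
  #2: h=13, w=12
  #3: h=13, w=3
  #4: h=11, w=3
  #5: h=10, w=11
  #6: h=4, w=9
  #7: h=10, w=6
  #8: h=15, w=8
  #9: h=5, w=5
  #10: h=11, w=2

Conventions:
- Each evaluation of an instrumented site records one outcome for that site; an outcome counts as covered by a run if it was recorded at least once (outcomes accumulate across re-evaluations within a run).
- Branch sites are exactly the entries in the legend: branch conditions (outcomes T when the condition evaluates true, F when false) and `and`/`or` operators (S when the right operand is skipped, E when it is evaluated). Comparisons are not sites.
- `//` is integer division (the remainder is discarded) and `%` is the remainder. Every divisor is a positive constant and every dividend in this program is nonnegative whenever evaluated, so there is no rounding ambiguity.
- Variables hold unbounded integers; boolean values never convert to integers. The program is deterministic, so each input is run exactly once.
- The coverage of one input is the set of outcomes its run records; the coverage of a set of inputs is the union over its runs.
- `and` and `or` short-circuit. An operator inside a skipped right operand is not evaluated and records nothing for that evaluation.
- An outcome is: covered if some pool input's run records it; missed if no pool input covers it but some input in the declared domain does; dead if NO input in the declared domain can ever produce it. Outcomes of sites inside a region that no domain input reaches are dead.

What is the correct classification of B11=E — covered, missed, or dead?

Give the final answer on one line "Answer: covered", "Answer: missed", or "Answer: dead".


no pool input records B11=E
but domain input (h=9, w=2) does record it -> reachable, so missed
Answer: missed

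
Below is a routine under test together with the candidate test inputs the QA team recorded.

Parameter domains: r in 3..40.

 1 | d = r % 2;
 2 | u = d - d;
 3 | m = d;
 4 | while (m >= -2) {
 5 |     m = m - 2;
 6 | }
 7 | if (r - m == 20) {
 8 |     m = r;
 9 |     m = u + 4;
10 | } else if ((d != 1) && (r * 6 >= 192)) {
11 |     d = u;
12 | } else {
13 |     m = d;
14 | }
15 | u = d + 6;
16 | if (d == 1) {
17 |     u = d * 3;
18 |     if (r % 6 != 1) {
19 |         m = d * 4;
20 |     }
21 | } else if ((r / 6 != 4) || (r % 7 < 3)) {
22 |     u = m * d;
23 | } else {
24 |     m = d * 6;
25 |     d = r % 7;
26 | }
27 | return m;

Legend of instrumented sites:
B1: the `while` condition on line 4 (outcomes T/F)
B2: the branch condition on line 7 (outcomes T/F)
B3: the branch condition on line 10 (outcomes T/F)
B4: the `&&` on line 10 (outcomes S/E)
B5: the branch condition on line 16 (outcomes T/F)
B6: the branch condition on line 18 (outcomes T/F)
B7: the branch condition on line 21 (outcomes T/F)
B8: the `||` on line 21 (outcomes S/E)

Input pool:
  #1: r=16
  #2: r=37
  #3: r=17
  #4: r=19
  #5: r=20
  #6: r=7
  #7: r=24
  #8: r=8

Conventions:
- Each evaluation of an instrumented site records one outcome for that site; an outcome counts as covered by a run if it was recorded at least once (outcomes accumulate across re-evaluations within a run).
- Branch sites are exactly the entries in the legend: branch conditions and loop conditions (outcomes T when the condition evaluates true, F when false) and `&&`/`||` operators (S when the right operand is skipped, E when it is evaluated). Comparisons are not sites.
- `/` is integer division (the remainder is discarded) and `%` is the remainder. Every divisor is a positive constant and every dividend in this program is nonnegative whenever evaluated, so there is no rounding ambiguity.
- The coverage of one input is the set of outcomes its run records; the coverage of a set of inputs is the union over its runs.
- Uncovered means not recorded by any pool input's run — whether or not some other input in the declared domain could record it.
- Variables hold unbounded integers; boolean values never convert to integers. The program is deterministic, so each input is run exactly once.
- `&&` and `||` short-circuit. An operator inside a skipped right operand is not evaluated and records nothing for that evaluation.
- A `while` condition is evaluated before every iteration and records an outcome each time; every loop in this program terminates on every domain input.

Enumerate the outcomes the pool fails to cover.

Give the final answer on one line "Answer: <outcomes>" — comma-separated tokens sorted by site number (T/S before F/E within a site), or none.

test 1 (r=16) hits B1=T, B1=F, B2=T, B5=F, B7=T, B8=S
test 2 (r=37) hits B1=T, B1=F, B2=F, B3=F, B4=S, B5=T, B6=F
test 3 (r=17) hits B1=T, B1=F, B2=T, B5=T, B6=T
test 4 (r=19) hits B1=T, B1=F, B2=F, B3=F, B4=S, B5=T, B6=F
test 5 (r=20) hits B1=T, B1=F, B2=F, B3=F, B4=E, B5=F, B7=T, B8=S
test 6 (r=7) hits B1=T, B1=F, B2=F, B3=F, B4=S, B5=T, B6=F
test 7 (r=24) hits B1=T, B1=F, B2=F, B3=F, B4=E, B5=F, B7=F, B8=E
test 8 (r=8) hits B1=T, B1=F, B2=F, B3=F, B4=E, B5=F, B7=T, B8=S
union over the pool: B1=T, B1=F, B2=T, B2=F, B3=F, B4=S, B4=E, B5=T, B5=F, B6=T, B6=F, B7=T, B7=F, B8=S, B8=E
uncovered (1 of 16): B3=T

Answer: B3=T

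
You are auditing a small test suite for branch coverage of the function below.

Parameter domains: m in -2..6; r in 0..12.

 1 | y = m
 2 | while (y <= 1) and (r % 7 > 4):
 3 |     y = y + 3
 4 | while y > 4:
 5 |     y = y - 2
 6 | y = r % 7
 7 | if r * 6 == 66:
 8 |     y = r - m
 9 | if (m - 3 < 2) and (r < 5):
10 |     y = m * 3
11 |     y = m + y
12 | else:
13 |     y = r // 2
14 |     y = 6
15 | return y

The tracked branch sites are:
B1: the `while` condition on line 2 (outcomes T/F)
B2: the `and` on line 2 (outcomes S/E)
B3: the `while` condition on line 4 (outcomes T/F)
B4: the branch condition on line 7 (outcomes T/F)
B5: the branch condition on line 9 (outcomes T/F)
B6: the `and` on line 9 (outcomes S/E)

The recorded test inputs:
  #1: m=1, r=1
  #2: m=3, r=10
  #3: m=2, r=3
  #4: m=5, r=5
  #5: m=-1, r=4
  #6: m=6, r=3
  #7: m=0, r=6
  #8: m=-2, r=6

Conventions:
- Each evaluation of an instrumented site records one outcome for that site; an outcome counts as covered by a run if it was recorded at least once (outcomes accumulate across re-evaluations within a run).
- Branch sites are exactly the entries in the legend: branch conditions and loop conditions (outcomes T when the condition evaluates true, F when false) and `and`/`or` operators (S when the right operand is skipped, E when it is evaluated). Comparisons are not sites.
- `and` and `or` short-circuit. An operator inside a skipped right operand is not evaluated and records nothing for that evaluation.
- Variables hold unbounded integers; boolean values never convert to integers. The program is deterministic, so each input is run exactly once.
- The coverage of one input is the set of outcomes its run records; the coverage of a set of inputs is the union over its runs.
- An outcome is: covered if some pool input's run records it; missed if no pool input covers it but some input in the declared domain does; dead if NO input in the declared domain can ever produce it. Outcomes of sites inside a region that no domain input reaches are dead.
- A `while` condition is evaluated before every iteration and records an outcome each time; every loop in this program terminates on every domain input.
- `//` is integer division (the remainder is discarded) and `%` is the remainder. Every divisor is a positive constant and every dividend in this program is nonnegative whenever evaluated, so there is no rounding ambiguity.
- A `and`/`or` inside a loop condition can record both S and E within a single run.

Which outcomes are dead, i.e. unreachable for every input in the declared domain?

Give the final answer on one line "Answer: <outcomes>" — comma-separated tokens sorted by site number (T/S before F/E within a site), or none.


running all 117 domain inputs and tallying outcomes:
  reachable outcomes have witnesses, e.g. B1=T (e.g. m=-2, r=5), B1=F (e.g. m=-2, r=0), B2=S (e.g. m=-2, r=5), B2=E (e.g. m=-2, r=0)
Answer: none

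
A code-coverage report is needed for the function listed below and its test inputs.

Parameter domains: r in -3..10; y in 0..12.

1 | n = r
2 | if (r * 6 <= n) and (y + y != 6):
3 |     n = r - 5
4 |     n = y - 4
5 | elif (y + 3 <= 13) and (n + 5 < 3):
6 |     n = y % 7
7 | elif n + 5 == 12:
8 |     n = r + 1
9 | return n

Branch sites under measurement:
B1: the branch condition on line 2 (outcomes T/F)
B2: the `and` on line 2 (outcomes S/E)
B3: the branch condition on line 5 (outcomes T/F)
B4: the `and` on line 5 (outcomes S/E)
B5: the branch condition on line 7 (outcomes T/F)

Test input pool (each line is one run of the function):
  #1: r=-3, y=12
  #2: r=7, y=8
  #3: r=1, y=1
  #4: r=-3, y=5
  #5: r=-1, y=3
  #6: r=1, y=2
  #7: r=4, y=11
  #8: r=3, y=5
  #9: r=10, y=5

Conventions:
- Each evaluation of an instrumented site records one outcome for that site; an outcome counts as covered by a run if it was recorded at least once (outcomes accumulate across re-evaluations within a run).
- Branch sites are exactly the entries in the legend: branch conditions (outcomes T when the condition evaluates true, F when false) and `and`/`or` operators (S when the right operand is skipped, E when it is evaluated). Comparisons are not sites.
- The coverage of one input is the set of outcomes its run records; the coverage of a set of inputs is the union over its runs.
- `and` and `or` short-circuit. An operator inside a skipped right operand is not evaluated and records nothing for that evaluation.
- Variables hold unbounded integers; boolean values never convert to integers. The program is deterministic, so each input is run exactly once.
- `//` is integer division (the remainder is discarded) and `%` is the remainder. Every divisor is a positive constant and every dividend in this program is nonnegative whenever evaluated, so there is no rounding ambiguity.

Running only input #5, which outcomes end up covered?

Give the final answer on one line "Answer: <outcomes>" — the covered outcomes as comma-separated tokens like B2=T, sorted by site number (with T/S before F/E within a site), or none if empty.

Event log for input #5 (r=-1, y=3):
  B2->E, B1->F, B4->E, B3->F, B5->F
deduplicating events, the covered set is: B1=F, B2=E, B3=F, B4=E, B5=F

Answer: B1=F, B2=E, B3=F, B4=E, B5=F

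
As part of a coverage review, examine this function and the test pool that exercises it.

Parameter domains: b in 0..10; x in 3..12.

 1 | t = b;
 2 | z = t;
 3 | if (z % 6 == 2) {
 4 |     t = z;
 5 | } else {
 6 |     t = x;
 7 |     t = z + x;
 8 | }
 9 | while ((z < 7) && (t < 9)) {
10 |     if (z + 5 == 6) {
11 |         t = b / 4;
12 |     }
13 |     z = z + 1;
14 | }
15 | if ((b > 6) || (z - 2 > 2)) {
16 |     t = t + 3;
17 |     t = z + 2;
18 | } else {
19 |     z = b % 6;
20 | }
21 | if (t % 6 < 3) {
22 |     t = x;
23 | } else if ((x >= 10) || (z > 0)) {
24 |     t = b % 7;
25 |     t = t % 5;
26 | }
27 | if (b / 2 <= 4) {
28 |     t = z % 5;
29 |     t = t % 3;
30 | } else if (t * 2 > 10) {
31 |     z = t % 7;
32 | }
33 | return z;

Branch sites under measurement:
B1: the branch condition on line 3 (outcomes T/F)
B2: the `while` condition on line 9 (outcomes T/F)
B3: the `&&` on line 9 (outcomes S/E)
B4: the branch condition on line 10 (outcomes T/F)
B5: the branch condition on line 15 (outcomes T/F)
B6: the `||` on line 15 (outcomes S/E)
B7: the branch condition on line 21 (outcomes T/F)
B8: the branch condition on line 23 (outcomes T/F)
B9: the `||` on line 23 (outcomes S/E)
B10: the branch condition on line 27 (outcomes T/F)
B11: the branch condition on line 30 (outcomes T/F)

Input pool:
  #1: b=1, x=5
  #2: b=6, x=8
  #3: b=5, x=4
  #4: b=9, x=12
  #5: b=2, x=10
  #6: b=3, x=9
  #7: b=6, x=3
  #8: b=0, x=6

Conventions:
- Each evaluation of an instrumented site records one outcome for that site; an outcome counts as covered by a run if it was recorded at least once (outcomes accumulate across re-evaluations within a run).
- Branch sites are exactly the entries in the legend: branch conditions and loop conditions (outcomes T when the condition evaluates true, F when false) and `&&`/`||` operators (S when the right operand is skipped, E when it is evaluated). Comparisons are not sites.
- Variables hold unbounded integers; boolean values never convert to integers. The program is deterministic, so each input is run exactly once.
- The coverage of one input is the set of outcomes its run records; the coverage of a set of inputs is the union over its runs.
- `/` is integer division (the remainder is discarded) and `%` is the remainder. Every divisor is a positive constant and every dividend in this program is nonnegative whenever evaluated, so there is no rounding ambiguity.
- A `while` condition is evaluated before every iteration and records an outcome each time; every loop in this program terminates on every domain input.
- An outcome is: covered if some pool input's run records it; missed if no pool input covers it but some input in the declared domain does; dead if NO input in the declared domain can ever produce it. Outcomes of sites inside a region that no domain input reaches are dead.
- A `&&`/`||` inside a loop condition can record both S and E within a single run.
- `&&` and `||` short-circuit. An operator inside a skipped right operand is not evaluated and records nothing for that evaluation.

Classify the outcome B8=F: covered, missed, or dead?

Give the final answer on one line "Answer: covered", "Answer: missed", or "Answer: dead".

no pool input records B8=F
but domain input (b=0, x=9) does record it -> reachable, so missed

Answer: missed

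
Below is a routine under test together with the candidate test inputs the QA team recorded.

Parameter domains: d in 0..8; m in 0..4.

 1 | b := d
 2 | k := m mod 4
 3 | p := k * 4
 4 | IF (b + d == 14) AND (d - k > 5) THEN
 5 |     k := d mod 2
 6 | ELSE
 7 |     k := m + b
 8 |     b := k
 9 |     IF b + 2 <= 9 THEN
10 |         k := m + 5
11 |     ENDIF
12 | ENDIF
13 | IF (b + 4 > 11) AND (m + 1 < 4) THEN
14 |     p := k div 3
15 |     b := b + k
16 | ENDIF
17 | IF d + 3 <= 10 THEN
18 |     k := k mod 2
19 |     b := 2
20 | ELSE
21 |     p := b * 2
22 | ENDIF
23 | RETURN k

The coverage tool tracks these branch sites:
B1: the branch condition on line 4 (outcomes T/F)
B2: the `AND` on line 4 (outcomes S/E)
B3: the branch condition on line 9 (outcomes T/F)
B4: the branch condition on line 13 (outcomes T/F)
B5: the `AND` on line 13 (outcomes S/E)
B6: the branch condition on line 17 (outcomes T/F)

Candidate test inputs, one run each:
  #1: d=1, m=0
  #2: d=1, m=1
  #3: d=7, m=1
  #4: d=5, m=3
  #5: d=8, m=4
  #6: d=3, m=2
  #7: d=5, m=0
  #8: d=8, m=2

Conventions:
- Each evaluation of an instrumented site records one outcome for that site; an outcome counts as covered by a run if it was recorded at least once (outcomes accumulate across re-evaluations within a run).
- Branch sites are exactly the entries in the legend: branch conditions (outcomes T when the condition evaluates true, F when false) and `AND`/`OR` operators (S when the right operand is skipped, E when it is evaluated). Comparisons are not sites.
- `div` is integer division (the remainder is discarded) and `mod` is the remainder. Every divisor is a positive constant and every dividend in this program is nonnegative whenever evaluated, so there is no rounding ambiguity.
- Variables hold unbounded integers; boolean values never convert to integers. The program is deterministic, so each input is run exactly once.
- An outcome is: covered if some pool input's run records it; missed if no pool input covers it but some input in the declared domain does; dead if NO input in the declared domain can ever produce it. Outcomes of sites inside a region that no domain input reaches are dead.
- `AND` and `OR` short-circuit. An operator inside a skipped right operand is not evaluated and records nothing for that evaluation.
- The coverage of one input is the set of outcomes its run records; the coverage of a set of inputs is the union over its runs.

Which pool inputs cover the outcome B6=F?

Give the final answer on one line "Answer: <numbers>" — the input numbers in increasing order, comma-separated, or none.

input #1 (d=1, m=0): never hits B6=F
input #2 (d=1, m=1): never hits B6=F
input #3 (d=7, m=1): never hits B6=F
input #4 (d=5, m=3): never hits B6=F
input #5 (d=8, m=4): hits B6=F
input #6 (d=3, m=2): never hits B6=F
input #7 (d=5, m=0): never hits B6=F
input #8 (d=8, m=2): hits B6=F

Answer: 5, 8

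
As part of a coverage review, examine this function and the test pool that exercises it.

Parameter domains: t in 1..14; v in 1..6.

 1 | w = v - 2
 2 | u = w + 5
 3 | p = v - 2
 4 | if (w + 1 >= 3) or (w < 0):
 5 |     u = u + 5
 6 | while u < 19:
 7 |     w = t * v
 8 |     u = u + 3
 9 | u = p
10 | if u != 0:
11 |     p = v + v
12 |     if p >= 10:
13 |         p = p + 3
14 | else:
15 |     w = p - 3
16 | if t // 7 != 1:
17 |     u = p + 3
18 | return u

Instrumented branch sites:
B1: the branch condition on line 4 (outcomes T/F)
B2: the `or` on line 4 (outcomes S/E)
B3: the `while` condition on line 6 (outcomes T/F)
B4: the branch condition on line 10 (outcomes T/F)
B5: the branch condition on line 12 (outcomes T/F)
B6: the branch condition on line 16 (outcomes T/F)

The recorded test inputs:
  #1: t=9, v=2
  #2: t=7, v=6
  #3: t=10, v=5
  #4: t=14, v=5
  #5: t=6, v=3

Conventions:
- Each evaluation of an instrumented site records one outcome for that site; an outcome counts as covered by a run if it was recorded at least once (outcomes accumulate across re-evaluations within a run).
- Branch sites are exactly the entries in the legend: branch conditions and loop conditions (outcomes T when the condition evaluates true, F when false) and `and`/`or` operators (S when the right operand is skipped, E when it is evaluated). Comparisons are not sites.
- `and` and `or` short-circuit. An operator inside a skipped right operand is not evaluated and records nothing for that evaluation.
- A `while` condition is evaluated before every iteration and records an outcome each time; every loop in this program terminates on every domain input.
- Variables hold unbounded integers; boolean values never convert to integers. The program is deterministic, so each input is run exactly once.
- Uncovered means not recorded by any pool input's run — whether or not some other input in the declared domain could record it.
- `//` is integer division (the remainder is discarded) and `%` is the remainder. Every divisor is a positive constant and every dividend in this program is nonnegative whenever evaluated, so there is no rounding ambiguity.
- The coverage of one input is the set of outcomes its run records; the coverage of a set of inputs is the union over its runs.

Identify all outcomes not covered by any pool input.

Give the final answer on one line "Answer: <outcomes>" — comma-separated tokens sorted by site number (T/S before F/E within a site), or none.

test 1 (t=9, v=2) fires B2->E, B1->F, B3->T, B3->T, B3->T, B3->T, B3->T, B3->F, B4->F, B6->F; hits B1=F, B2=E, B3=T, B3=F, B4=F, B6=F
test 2 (t=7, v=6) fires B2->S, B1->T, B3->T, B3->T, B3->F, B4->T, B5->T, B6->F; hits B1=T, B2=S, B3=T, B3=F, B4=T, B5=T, B6=F
test 3 (t=10, v=5) fires B2->S, B1->T, B3->T, B3->T, B3->F, B4->T, B5->T, B6->F; hits B1=T, B2=S, B3=T, B3=F, B4=T, B5=T, B6=F
test 4 (t=14, v=5) fires B2->S, B1->T, B3->T, B3->T, B3->F, B4->T, B5->T, B6->T; hits B1=T, B2=S, B3=T, B3=F, B4=T, B5=T, B6=T
test 5 (t=6, v=3) fires B2->E, B1->F, B3->T, B3->T, B3->T, B3->T, B3->T, B3->F, B4->T, B5->F, B6->T; hits B1=F, B2=E, B3=T, B3=F, B4=T, B5=F, B6=T
union over the pool: B1=T, B1=F, B2=S, B2=E, B3=T, B3=F, B4=T, B4=F, B5=T, B5=F, B6=T, B6=F
uncovered (0 of 12): none

Answer: none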